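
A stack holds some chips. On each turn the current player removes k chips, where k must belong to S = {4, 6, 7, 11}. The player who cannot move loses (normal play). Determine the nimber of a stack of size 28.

G(0) = 0
G(1) = mex{} = 0
G(2) = mex{} = 0
G(3) = mex{} = 0
G(4) = mex{0} = 1
G(5) = mex{0} = 1
G(6) = mex{0,0} = 1
G(7) = mex{0,0,0} = 1
G(8) = mex{1,0,0} = 2
G(9) = mex{1,0,0} = 2
G(10) = mex{1,1,0} = 2
G(11) = mex{1,1,1,0} = 2
G(12) = mex{2,1,1,0} = 3
G(13) = mex{2,1,1,0} = 3
G(14) = mex{2,2,1,0} = 3
G(15) = mex{2,2,2,1} = 0
G(16) = mex{3,2,2,1} = 0
G(17) = mex{3,2,2,1} = 0
G(18) = mex{3,3,2,1} = 0
G(19) = mex{0,3,3,2} = 1
G(20) = mex{0,3,3,2} = 1
G(21) = mex{0,0,3,2} = 1
G(22) = mex{0,0,0,2} = 1
G(23) = mex{1,0,0,3} = 2
G(24) = mex{1,0,0,3} = 2
G(25) = mex{1,1,0,3} = 2
G(26) = mex{1,1,1,0} = 2
G(27) = mex{2,1,1,0} = 3
G(28) = mex{2,1,1,0} = 3

3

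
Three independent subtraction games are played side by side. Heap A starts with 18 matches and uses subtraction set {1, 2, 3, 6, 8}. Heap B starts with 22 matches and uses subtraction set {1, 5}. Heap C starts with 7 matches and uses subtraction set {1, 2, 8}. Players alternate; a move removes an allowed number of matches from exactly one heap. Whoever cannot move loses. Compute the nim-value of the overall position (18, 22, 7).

1

Heap A, S = {1, 2, 3, 6, 8}:
n :  0  1  2  3  4  5  6  7  8  9 10 11 12 13 14 15 16 17 18
G :  0  1  2  3  0  1  2  3  4  0  1  2  3  0  1  2  3  4  0
G_A(18) = 0.
Heap B, S = {1, 5}:
G(0) = 0
G(1) = mex{0} = 1
G(2) = mex{1} = 0
G(3) = mex{0} = 1
G(4) = mex{1} = 0
G(5) = mex{0,0} = 1
G(6) = mex{1,1} = 0
G(7) = mex{0,0} = 1
G(8) = mex{1,1} = 0
G(9) = mex{0,0} = 1
G(10) = mex{1,1} = 0
G(11) = mex{0,0} = 1
G(12) = mex{1,1} = 0
G(13) = mex{0,0} = 1
G(14) = mex{1,1} = 0
G(15) = mex{0,0} = 1
G(16) = mex{1,1} = 0
G(17) = mex{0,0} = 1
G(18) = mex{1,1} = 0
G(19) = mex{0,0} = 1
G(20) = mex{1,1} = 0
G(21) = mex{0,0} = 1
G(22) = mex{1,1} = 0
G_B(22) = 0.
Heap C, S = {1, 2, 8}:
G(0) = 0
G(1) = mex{0} = 1
G(2) = mex{1,0} = 2
G(3) = mex{2,1} = 0
G(4) = mex{0,2} = 1
G(5) = mex{1,0} = 2
G(6) = mex{2,1} = 0
G(7) = mex{0,2} = 1
G_C(7) = 1.
Combined Grundy value = 0 ⊕ 0 ⊕ 1 = 1.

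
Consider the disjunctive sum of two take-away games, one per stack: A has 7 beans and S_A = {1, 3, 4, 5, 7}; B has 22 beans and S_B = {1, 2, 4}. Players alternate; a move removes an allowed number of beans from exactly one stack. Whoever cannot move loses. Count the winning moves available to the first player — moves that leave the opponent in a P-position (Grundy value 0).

Stack A, S = {1, 3, 4, 5, 7}:
G(0) = 0
G(1) = mex{0} = 1
G(2) = mex{1} = 0
G(3) = mex{0,0} = 1
G(4) = mex{1,1,0} = 2
G(5) = mex{2,0,1,0} = 3
G(6) = mex{3,1,0,1} = 2
G(7) = mex{2,2,1,0,0} = 3
G_A(7) = 3.
Stack B, S = {1, 2, 4}:
n :  0  1  2  3  4  5  6  7  8  9 10 11 12 13 14 15 16 17 18 19 20 21 22
G :  0  1  2  0  1  2  0  1  2  0  1  2  0  1  2  0  1  2  0  1  2  0  1
G_B(22) = 1.
Combined Grundy value = 3 ⊕ 1 = 2.
A winning move leaves total XOR = 0, i.e. changes one component's Grundy value g to g ⊕ X where X is the current total.
Stack A: need g' = 3⊕2 = 1. Options: 7−1→G=2, 7−3→G=2, 7−4→G=1, 7−5→G=0, 7−7→G=0. Hits: 1.
Stack B: need g' = 1⊕2 = 3. Options: 22−1→G=0, 22−2→G=2, 22−4→G=0. Hits: 0.

1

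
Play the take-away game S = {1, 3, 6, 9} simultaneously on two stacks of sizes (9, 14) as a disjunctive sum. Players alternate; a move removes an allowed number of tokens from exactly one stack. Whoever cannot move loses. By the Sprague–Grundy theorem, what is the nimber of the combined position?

All stacks use S = {1, 3, 6, 9}:
n :  0  1  2  3  4  5  6  7  8  9 10 11 12 13 14
G :  0  1  0  1  0  1  2  3  2  3  2  3  0  1  0
Stack A: G(9) = 3.
Stack B: G(14) = 0.
Combined Grundy value = 3 ⊕ 0 = 3.

3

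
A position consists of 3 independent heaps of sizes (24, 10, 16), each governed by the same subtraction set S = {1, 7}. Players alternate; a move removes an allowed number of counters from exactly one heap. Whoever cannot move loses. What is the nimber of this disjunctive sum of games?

0

All heaps use S = {1, 7}:
G(0) = 0
G(1) = mex{0} = 1
G(2) = mex{1} = 0
G(3) = mex{0} = 1
G(4) = mex{1} = 0
G(5) = mex{0} = 1
G(6) = mex{1} = 0
G(7) = mex{0,0} = 1
G(8) = mex{1,1} = 0
G(9) = mex{0,0} = 1
G(10) = mex{1,1} = 0
G(11) = mex{0,0} = 1
G(12) = mex{1,1} = 0
G(13) = mex{0,0} = 1
G(14) = mex{1,1} = 0
G(15) = mex{0,0} = 1
G(16) = mex{1,1} = 0
G(17) = mex{0,0} = 1
G(18) = mex{1,1} = 0
G(19) = mex{0,0} = 1
G(20) = mex{1,1} = 0
G(21) = mex{0,0} = 1
G(22) = mex{1,1} = 0
G(23) = mex{0,0} = 1
G(24) = mex{1,1} = 0
Heap A: G(24) = 0.
Heap B: G(10) = 0.
Heap C: G(16) = 0.
Combined Grundy value = 0 ⊕ 0 ⊕ 0 = 0.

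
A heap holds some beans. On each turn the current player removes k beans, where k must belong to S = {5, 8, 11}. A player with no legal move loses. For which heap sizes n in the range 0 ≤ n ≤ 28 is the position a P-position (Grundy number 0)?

G(0) = 0
G(1) = mex{} = 0
G(2) = mex{} = 0
G(3) = mex{} = 0
G(4) = mex{} = 0
G(5) = mex{0} = 1
G(6) = mex{0} = 1
G(7) = mex{0} = 1
G(8) = mex{0,0} = 1
G(9) = mex{0,0} = 1
G(10) = mex{1,0} = 2
G(11) = mex{1,0,0} = 2
G(12) = mex{1,0,0} = 2
G(13) = mex{1,1,0} = 2
G(14) = mex{1,1,0} = 2
G(15) = mex{2,1,0} = 3
G(16) = mex{2,1,1} = 0
G(17) = mex{2,1,1} = 0
G(18) = mex{2,2,1} = 0
G(19) = mex{2,2,1} = 0
G(20) = mex{3,2,1} = 0
G(21) = mex{0,2,2} = 1
G(22) = mex{0,2,2} = 1
G(23) = mex{0,3,2} = 1
G(24) = mex{0,0,2} = 1
G(25) = mex{0,0,2} = 1
G(26) = mex{1,0,3} = 2
G(27) = mex{1,0,0} = 2
G(28) = mex{1,0,0} = 2
P-positions are exactly the n with G(n) = 0.

0, 1, 2, 3, 4, 16, 17, 18, 19, 20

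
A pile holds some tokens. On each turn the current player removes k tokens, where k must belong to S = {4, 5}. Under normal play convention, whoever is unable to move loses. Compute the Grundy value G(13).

1

G(0) = 0
G(1) = mex{} = 0
G(2) = mex{} = 0
G(3) = mex{} = 0
G(4) = mex{0} = 1
G(5) = mex{0,0} = 1
G(6) = mex{0,0} = 1
G(7) = mex{0,0} = 1
G(8) = mex{1,0} = 2
G(9) = mex{1,1} = 0
G(10) = mex{1,1} = 0
G(11) = mex{1,1} = 0
G(12) = mex{2,1} = 0
G(13) = mex{0,2} = 1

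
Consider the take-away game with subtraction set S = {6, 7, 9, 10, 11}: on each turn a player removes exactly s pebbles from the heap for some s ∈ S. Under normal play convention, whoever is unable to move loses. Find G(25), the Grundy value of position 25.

n :  0  1  2  3  4  5  6  7  8  9 10 11 12 13 14 15 16 17 18 19 20 21 22 23 24 25
G :  0  0  0  0  0  0  1  1  1  1  1  1  2  2  2  2  2  0  0  0  0  0  0  1  1  1

1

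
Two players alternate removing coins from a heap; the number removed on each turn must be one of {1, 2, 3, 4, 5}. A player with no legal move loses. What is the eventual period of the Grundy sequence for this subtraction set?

n :  0  1  2  3  4  5  6  7  8  9 10 11 12 13 14
G :  0  1  2  3  4  5  0  1  2  3  4  5  0  1  2
G(n+6) = G(n) holds for n = 0,…,4 (a full window of length max(S) = 5), so the sequence is purely periodic with period 6.

6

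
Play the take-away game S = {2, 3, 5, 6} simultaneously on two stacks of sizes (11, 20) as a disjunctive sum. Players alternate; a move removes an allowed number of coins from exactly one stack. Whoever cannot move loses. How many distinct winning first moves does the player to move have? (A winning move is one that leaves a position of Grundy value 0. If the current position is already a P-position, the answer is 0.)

2

All stacks use S = {2, 3, 5, 6}:
n :  0  1  2  3  4  5  6  7  8  9 10 11 12 13 14 15 16 17 18 19 20
G :  0  0  1  1  2  2  3  3  0  0  1  1  2  2  3  3  0  0  1  1  2
Stack A: G(11) = 1.
Stack B: G(20) = 2.
Combined Grundy value = 1 ⊕ 2 = 3.
A winning move leaves total XOR = 0, i.e. changes one component's Grundy value g to g ⊕ X where X is the current total.
Stack A: need g' = 1⊕3 = 2. Options: 11−2→G=0, 11−3→G=0, 11−5→G=3, 11−6→G=2. Hits: 1.
Stack B: need g' = 2⊕3 = 1. Options: 20−2→G=1, 20−3→G=0, 20−5→G=3, 20−6→G=3. Hits: 1.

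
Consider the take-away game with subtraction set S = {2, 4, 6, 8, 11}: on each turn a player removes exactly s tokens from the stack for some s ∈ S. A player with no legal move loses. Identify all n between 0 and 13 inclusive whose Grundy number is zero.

n :  0  1  2  3  4  5  6  7  8  9 10 11 12 13
G :  0  0  1  1  2  2  3  3  4  4  0  5  1  0
P-positions are exactly the n with G(n) = 0.

0, 1, 10, 13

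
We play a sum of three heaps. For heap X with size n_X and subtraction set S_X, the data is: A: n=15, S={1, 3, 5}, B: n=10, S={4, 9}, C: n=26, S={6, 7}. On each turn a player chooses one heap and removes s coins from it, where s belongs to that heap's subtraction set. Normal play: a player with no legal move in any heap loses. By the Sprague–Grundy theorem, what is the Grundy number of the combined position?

Heap A, S = {1, 3, 5}:
n :  0  1  2  3  4  5  6  7  8  9 10 11 12 13 14 15
G :  0  1  0  1  0  1  0  1  0  1  0  1  0  1  0  1
G_A(15) = 1.
Heap B, S = {4, 9}:
G(0) = 0
G(1) = mex{} = 0
G(2) = mex{} = 0
G(3) = mex{} = 0
G(4) = mex{0} = 1
G(5) = mex{0} = 1
G(6) = mex{0} = 1
G(7) = mex{0} = 1
G(8) = mex{1} = 0
G(9) = mex{1,0} = 2
G(10) = mex{1,0} = 2
G_B(10) = 2.
Heap C, S = {6, 7}:
G(0) = 0
G(1) = mex{} = 0
G(2) = mex{} = 0
G(3) = mex{} = 0
G(4) = mex{} = 0
G(5) = mex{} = 0
G(6) = mex{0} = 1
G(7) = mex{0,0} = 1
G(8) = mex{0,0} = 1
G(9) = mex{0,0} = 1
G(10) = mex{0,0} = 1
G(11) = mex{0,0} = 1
G(12) = mex{1,0} = 2
G(13) = mex{1,1} = 0
G(14) = mex{1,1} = 0
G(15) = mex{1,1} = 0
G(16) = mex{1,1} = 0
G(17) = mex{1,1} = 0
G(18) = mex{2,1} = 0
G(19) = mex{0,2} = 1
G(20) = mex{0,0} = 1
G(21) = mex{0,0} = 1
G(22) = mex{0,0} = 1
G(23) = mex{0,0} = 1
G(24) = mex{0,0} = 1
G(25) = mex{1,0} = 2
G(26) = mex{1,1} = 0
G_C(26) = 0.
Combined Grundy value = 1 ⊕ 2 ⊕ 0 = 3.

3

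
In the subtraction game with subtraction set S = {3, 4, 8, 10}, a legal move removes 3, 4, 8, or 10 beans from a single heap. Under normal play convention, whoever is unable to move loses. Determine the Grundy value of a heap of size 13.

0

G(0) = 0
G(1) = mex{} = 0
G(2) = mex{} = 0
G(3) = mex{0} = 1
G(4) = mex{0,0} = 1
G(5) = mex{0,0} = 1
G(6) = mex{1,0} = 2
G(7) = mex{1,1} = 0
G(8) = mex{1,1,0} = 2
G(9) = mex{2,1,0} = 3
G(10) = mex{0,2,0,0} = 1
G(11) = mex{2,0,1,0} = 3
G(12) = mex{3,2,1,0} = 4
G(13) = mex{1,3,1,1} = 0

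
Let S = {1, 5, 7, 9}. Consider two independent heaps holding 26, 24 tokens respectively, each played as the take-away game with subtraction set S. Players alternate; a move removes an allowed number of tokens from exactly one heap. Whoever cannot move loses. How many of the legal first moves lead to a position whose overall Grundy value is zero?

0

All heaps use S = {1, 5, 7, 9}:
G(0) = 0
G(1) = mex{0} = 1
G(2) = mex{1} = 0
G(3) = mex{0} = 1
G(4) = mex{1} = 0
G(5) = mex{0,0} = 1
G(6) = mex{1,1} = 0
G(7) = mex{0,0,0} = 1
G(8) = mex{1,1,1} = 0
G(9) = mex{0,0,0,0} = 1
G(10) = mex{1,1,1,1} = 0
G(11) = mex{0,0,0,0} = 1
G(12) = mex{1,1,1,1} = 0
G(13) = mex{0,0,0,0} = 1
G(14) = mex{1,1,1,1} = 0
G(15) = mex{0,0,0,0} = 1
G(16) = mex{1,1,1,1} = 0
G(17) = mex{0,0,0,0} = 1
G(18) = mex{1,1,1,1} = 0
G(19) = mex{0,0,0,0} = 1
G(20) = mex{1,1,1,1} = 0
G(21) = mex{0,0,0,0} = 1
G(22) = mex{1,1,1,1} = 0
G(23) = mex{0,0,0,0} = 1
G(24) = mex{1,1,1,1} = 0
G(25) = mex{0,0,0,0} = 1
G(26) = mex{1,1,1,1} = 0
Heap A: G(26) = 0.
Heap B: G(24) = 0.
Combined Grundy value = 0 ⊕ 0 = 0.
A winning move leaves total XOR = 0, i.e. changes one component's Grundy value g to g ⊕ X where X is the current total.
Heap A: target g' = 0⊕0 = 0, but every legal move changes the Grundy value (mex property), so 0 moves.
Heap B: target g' = 0⊕0 = 0, but every legal move changes the Grundy value (mex property), so 0 moves.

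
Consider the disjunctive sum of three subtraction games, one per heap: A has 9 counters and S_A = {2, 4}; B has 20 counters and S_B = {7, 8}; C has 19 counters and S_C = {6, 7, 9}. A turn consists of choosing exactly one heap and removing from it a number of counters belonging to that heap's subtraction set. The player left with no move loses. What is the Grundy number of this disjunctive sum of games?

1

Heap A, S = {2, 4}:
n : 0 1 2 3 4 5 6 7 8 9
G : 0 0 1 1 2 2 0 0 1 1
G_A(9) = 1.
Heap B, S = {7, 8}:
n :  0  1  2  3  4  5  6  7  8  9 10 11 12 13 14 15 16 17 18 19 20
G :  0  0  0  0  0  0  0  1  1  1  1  1  1  1  2  0  0  0  0  0  0
G_B(20) = 0.
Heap C, S = {6, 7, 9}:
n :  0  1  2  3  4  5  6  7  8  9 10 11 12 13 14 15 16 17 18 19
G :  0  0  0  0  0  0  1  1  1  1  1  1  2  2  2  0  0  0  0  0
G_C(19) = 0.
Combined Grundy value = 1 ⊕ 0 ⊕ 0 = 1.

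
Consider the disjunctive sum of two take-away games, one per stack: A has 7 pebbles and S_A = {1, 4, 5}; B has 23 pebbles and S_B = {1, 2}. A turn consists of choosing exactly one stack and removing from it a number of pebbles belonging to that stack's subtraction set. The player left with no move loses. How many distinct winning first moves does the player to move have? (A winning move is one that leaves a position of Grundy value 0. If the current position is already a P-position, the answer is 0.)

1

Stack A, S = {1, 4, 5}:
G(0) = 0
G(1) = mex{0} = 1
G(2) = mex{1} = 0
G(3) = mex{0} = 1
G(4) = mex{1,0} = 2
G(5) = mex{2,1,0} = 3
G(6) = mex{3,0,1} = 2
G(7) = mex{2,1,0} = 3
G_A(7) = 3.
Stack B, S = {1, 2}:
n :  0  1  2  3  4  5  6  7  8  9 10 11 12 13 14 15 16 17 18 19 20 21 22 23
G :  0  1  2  0  1  2  0  1  2  0  1  2  0  1  2  0  1  2  0  1  2  0  1  2
G_B(23) = 2.
Combined Grundy value = 3 ⊕ 2 = 1.
A winning move leaves total XOR = 0, i.e. changes one component's Grundy value g to g ⊕ X where X is the current total.
Stack A: need g' = 3⊕1 = 2. Options: 7−1→G=2, 7−4→G=1, 7−5→G=0. Hits: 1.
Stack B: need g' = 2⊕1 = 3. Options: 23−1→G=1, 23−2→G=0. Hits: 0.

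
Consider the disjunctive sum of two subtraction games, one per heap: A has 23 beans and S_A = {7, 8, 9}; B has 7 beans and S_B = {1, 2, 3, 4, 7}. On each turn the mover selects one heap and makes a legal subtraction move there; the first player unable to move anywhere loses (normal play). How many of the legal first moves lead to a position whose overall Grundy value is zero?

3

Heap A, S = {7, 8, 9}:
G(0) = 0
G(1) = mex{} = 0
G(2) = mex{} = 0
G(3) = mex{} = 0
G(4) = mex{} = 0
G(5) = mex{} = 0
G(6) = mex{} = 0
G(7) = mex{0} = 1
G(8) = mex{0,0} = 1
G(9) = mex{0,0,0} = 1
G(10) = mex{0,0,0} = 1
G(11) = mex{0,0,0} = 1
G(12) = mex{0,0,0} = 1
G(13) = mex{0,0,0} = 1
G(14) = mex{1,0,0} = 2
G(15) = mex{1,1,0} = 2
G(16) = mex{1,1,1} = 0
G(17) = mex{1,1,1} = 0
G(18) = mex{1,1,1} = 0
G(19) = mex{1,1,1} = 0
G(20) = mex{1,1,1} = 0
G(21) = mex{2,1,1} = 0
G(22) = mex{2,2,1} = 0
G(23) = mex{0,2,2} = 1
G_A(23) = 1.
Heap B, S = {1, 2, 3, 4, 7}:
G(0) = 0
G(1) = mex{0} = 1
G(2) = mex{1,0} = 2
G(3) = mex{2,1,0} = 3
G(4) = mex{3,2,1,0} = 4
G(5) = mex{4,3,2,1} = 0
G(6) = mex{0,4,3,2} = 1
G(7) = mex{1,0,4,3,0} = 2
G_B(7) = 2.
Combined Grundy value = 1 ⊕ 2 = 3.
A winning move leaves total XOR = 0, i.e. changes one component's Grundy value g to g ⊕ X where X is the current total.
Heap A: need g' = 1⊕3 = 2. Options: 23−7→G=0, 23−8→G=2, 23−9→G=2. Hits: 2.
Heap B: need g' = 2⊕3 = 1. Options: 7−1→G=1, 7−2→G=0, 7−3→G=4, 7−4→G=3, 7−7→G=0. Hits: 1.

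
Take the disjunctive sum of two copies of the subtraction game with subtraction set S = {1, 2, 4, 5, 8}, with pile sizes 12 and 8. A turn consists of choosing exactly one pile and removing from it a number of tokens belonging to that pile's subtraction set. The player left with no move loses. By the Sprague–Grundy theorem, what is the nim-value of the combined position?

All piles use S = {1, 2, 4, 5, 8}:
n :  0  1  2  3  4  5  6  7  8  9 10 11 12
G :  0  1  2  0  1  2  0  1  2  0  1  2  0
Pile A: G(12) = 0.
Pile B: G(8) = 2.
Combined Grundy value = 0 ⊕ 2 = 2.

2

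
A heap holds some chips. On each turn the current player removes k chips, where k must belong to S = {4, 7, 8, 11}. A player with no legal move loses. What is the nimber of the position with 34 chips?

1

G(0) = 0
G(1) = mex{} = 0
G(2) = mex{} = 0
G(3) = mex{} = 0
G(4) = mex{0} = 1
G(5) = mex{0} = 1
G(6) = mex{0} = 1
G(7) = mex{0,0} = 1
G(8) = mex{1,0,0} = 2
G(9) = mex{1,0,0} = 2
G(10) = mex{1,0,0} = 2
G(11) = mex{1,1,0,0} = 2
G(12) = mex{2,1,1,0} = 3
G(13) = mex{2,1,1,0} = 3
G(14) = mex{2,1,1,0} = 3
G(15) = mex{2,2,1,1} = 0
G(16) = mex{3,2,2,1} = 0
G(17) = mex{3,2,2,1} = 0
G(18) = mex{3,2,2,1} = 0
G(19) = mex{0,3,2,2} = 1
G(20) = mex{0,3,3,2} = 1
G(21) = mex{0,3,3,2} = 1
G(22) = mex{0,0,3,2} = 1
G(23) = mex{1,0,0,3} = 2
G(24) = mex{1,0,0,3} = 2
G(25) = mex{1,0,0,3} = 2
G(26) = mex{1,1,0,0} = 2
G(27) = mex{2,1,1,0} = 3
G(28) = mex{2,1,1,0} = 3
G(29) = mex{2,1,1,0} = 3
G(30) = mex{2,2,1,1} = 0
G(31) = mex{3,2,2,1} = 0
G(32) = mex{3,2,2,1} = 0
G(33) = mex{3,2,2,1} = 0
G(34) = mex{0,3,2,2} = 1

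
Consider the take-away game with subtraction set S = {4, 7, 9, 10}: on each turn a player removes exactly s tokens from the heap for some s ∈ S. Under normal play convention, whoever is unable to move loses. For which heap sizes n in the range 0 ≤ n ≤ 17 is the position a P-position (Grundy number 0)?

0, 1, 2, 3, 14, 15, 16, 17

n :  0  1  2  3  4  5  6  7  8  9 10 11 12 13 14 15 16 17
G :  0  0  0  0  1  1  1  1  2  2  2  2  3  3  0  0  0  0
P-positions are exactly the n with G(n) = 0.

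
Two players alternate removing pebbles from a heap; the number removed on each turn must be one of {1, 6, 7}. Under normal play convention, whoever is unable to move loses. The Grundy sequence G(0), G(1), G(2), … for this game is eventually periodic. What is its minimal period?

G(0) = 0
G(1) = mex{0} = 1
G(2) = mex{1} = 0
G(3) = mex{0} = 1
G(4) = mex{1} = 0
G(5) = mex{0} = 1
G(6) = mex{1,0} = 2
G(7) = mex{2,1,0} = 3
G(8) = mex{3,0,1} = 2
G(9) = mex{2,1,0} = 3
G(10) = mex{3,0,1} = 2
G(11) = mex{2,1,0} = 3
G(12) = mex{3,2,1} = 0
G(13) = mex{0,3,2} = 1
G(14) = mex{1,2,3} = 0
G(15) = mex{0,3,2} = 1
G(16) = mex{1,2,3} = 0
G(17) = mex{0,3,2} = 1
G(18) = mex{1,0,3} = 2
G(19) = mex{2,1,0} = 3
G(20) = mex{3,0,1} = 2
G(21) = mex{2,1,0} = 3
G(22) = mex{3,0,1} = 2
G(23) = mex{2,1,0} = 3
G(24) = mex{3,2,1} = 0
G(25) = mex{0,3,2} = 1
G(n+12) = G(n) holds for n = 0,…,6 (a full window of length max(S) = 7), so the sequence is purely periodic with period 12.

12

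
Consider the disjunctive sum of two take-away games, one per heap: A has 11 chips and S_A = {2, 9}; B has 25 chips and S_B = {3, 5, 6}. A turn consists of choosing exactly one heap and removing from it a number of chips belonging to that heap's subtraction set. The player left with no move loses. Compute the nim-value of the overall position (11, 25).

Heap A, S = {2, 9}:
n :  0  1  2  3  4  5  6  7  8  9 10 11
G :  0  0  1  1  0  0  1  1  0  2  1  0
G_A(11) = 0.
Heap B, S = {3, 5, 6}:
G(0) = 0
G(1) = mex{} = 0
G(2) = mex{} = 0
G(3) = mex{0} = 1
G(4) = mex{0} = 1
G(5) = mex{0,0} = 1
G(6) = mex{1,0,0} = 2
G(7) = mex{1,0,0} = 2
G(8) = mex{1,1,0} = 2
G(9) = mex{2,1,1} = 0
G(10) = mex{2,1,1} = 0
G(11) = mex{2,2,1} = 0
G(12) = mex{0,2,2} = 1
G(13) = mex{0,2,2} = 1
G(14) = mex{0,0,2} = 1
G(15) = mex{1,0,0} = 2
G(16) = mex{1,0,0} = 2
G(17) = mex{1,1,0} = 2
G(18) = mex{2,1,1} = 0
G(19) = mex{2,1,1} = 0
G(20) = mex{2,2,1} = 0
G(21) = mex{0,2,2} = 1
G(22) = mex{0,2,2} = 1
G(23) = mex{0,0,2} = 1
G(24) = mex{1,0,0} = 2
G(25) = mex{1,0,0} = 2
G_B(25) = 2.
Combined Grundy value = 0 ⊕ 2 = 2.

2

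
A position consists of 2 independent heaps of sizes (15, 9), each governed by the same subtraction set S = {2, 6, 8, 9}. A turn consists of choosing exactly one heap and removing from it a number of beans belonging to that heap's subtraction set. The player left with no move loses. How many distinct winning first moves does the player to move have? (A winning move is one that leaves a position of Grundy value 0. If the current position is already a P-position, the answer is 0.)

All heaps use S = {2, 6, 8, 9}:
n :  0  1  2  3  4  5  6  7  8  9 10 11 12 13 14 15
G :  0  0  1  1  0  0  1  1  2  2  3  3  2  2  3  0
Heap A: G(15) = 0.
Heap B: G(9) = 2.
Combined Grundy value = 0 ⊕ 2 = 2.
A winning move leaves total XOR = 0, i.e. changes one component's Grundy value g to g ⊕ X where X is the current total.
Heap A: need g' = 0⊕2 = 2. Options: 15−2→G=2, 15−6→G=2, 15−8→G=1, 15−9→G=1. Hits: 2.
Heap B: need g' = 2⊕2 = 0. Options: 9−2→G=1, 9−6→G=1, 9−8→G=0, 9−9→G=0. Hits: 2.

4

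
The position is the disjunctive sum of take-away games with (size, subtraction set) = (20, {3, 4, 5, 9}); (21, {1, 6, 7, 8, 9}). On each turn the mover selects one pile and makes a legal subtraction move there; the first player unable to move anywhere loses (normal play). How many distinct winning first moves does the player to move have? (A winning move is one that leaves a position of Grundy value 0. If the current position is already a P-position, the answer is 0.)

1

Pile A, S = {3, 4, 5, 9}:
n :  0  1  2  3  4  5  6  7  8  9 10 11 12 13 14 15 16 17 18 19 20
G :  0  0  0  1  1  1  2  2  0  3  3  1  4  2  0  0  0  1  1  1  2
G_A(20) = 2.
Pile B, S = {1, 6, 7, 8, 9}:
n :  0  1  2  3  4  5  6  7  8  9 10 11 12 13 14 15 16 17 18 19 20 21
G :  0  1  0  1  0  1  2  3  2  3  2  3  4  5  0  1  0  1  0  1  2  3
G_B(21) = 3.
Combined Grundy value = 2 ⊕ 3 = 1.
A winning move leaves total XOR = 0, i.e. changes one component's Grundy value g to g ⊕ X where X is the current total.
Pile A: need g' = 2⊕1 = 3. Options: 20−3→G=1, 20−4→G=0, 20−5→G=0, 20−9→G=1. Hits: 0.
Pile B: need g' = 3⊕1 = 2. Options: 21−1→G=2, 21−6→G=1, 21−7→G=0, 21−8→G=5, 21−9→G=4. Hits: 1.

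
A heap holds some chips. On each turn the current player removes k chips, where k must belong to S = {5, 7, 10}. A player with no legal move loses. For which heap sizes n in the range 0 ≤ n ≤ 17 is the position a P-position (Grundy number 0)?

0, 1, 2, 3, 4, 15, 16, 17

n :  0  1  2  3  4  5  6  7  8  9 10 11 12 13 14 15 16 17
G :  0  0  0  0  0  1  1  1  1  1  2  2  2  2  2  0  0  0
P-positions are exactly the n with G(n) = 0.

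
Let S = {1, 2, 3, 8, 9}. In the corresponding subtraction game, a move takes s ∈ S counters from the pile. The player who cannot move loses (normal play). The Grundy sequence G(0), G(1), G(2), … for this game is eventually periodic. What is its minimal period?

n :  0  1  2  3  4  5  6  7  8  9 10 11 12 13 14 15 16 17 18 19 20 21
G :  0  1  2  3  0  1  2  3  4  5  0  1  2  3  0  1  2  3  4  5  0  1
G(n+10) = G(n) holds for n = 0,…,8 (a full window of length max(S) = 9), so the sequence is purely periodic with period 10.

10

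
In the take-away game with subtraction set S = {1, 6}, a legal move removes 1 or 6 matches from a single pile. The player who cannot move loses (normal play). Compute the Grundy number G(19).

G(0) = 0
G(1) = mex{0} = 1
G(2) = mex{1} = 0
G(3) = mex{0} = 1
G(4) = mex{1} = 0
G(5) = mex{0} = 1
G(6) = mex{1,0} = 2
G(7) = mex{2,1} = 0
G(8) = mex{0,0} = 1
G(9) = mex{1,1} = 0
G(10) = mex{0,0} = 1
G(11) = mex{1,1} = 0
G(12) = mex{0,2} = 1
G(13) = mex{1,0} = 2
G(14) = mex{2,1} = 0
G(15) = mex{0,0} = 1
G(16) = mex{1,1} = 0
G(17) = mex{0,0} = 1
G(18) = mex{1,1} = 0
G(19) = mex{0,2} = 1

1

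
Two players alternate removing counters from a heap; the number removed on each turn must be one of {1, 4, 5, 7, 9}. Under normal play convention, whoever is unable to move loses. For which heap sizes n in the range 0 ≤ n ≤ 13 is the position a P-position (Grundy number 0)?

0, 2, 8, 10

G(0) = 0
G(1) = mex{0} = 1
G(2) = mex{1} = 0
G(3) = mex{0} = 1
G(4) = mex{1,0} = 2
G(5) = mex{2,1,0} = 3
G(6) = mex{3,0,1} = 2
G(7) = mex{2,1,0,0} = 3
G(8) = mex{3,2,1,1} = 0
G(9) = mex{0,3,2,0,0} = 1
G(10) = mex{1,2,3,1,1} = 0
G(11) = mex{0,3,2,2,0} = 1
G(12) = mex{1,0,3,3,1} = 2
G(13) = mex{2,1,0,2,2} = 3
P-positions are exactly the n with G(n) = 0.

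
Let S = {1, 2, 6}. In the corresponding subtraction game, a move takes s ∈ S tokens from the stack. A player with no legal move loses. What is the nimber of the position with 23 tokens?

G(0) = 0
G(1) = mex{0} = 1
G(2) = mex{1,0} = 2
G(3) = mex{2,1} = 0
G(4) = mex{0,2} = 1
G(5) = mex{1,0} = 2
G(6) = mex{2,1,0} = 3
G(7) = mex{3,2,1} = 0
G(8) = mex{0,3,2} = 1
G(9) = mex{1,0,0} = 2
G(10) = mex{2,1,1} = 0
G(11) = mex{0,2,2} = 1
G(12) = mex{1,0,3} = 2
G(13) = mex{2,1,0} = 3
G(14) = mex{3,2,1} = 0
G(15) = mex{0,3,2} = 1
G(16) = mex{1,0,0} = 2
G(17) = mex{2,1,1} = 0
G(18) = mex{0,2,2} = 1
G(19) = mex{1,0,3} = 2
G(20) = mex{2,1,0} = 3
G(21) = mex{3,2,1} = 0
G(22) = mex{0,3,2} = 1
G(23) = mex{1,0,0} = 2

2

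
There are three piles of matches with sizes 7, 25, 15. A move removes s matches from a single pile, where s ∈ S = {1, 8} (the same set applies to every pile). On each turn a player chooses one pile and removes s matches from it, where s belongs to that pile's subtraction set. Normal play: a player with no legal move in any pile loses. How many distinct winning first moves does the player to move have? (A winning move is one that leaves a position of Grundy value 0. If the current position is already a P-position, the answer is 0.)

0

All piles use S = {1, 8}:
G(0) = 0
G(1) = mex{0} = 1
G(2) = mex{1} = 0
G(3) = mex{0} = 1
G(4) = mex{1} = 0
G(5) = mex{0} = 1
G(6) = mex{1} = 0
G(7) = mex{0} = 1
G(8) = mex{1,0} = 2
G(9) = mex{2,1} = 0
G(10) = mex{0,0} = 1
G(11) = mex{1,1} = 0
G(12) = mex{0,0} = 1
G(13) = mex{1,1} = 0
G(14) = mex{0,0} = 1
G(15) = mex{1,1} = 0
G(16) = mex{0,2} = 1
G(17) = mex{1,0} = 2
G(18) = mex{2,1} = 0
G(19) = mex{0,0} = 1
G(20) = mex{1,1} = 0
G(21) = mex{0,0} = 1
G(22) = mex{1,1} = 0
G(23) = mex{0,0} = 1
G(24) = mex{1,1} = 0
G(25) = mex{0,2} = 1
Pile A: G(7) = 1.
Pile B: G(25) = 1.
Pile C: G(15) = 0.
Combined Grundy value = 1 ⊕ 1 ⊕ 0 = 0.
A winning move leaves total XOR = 0, i.e. changes one component's Grundy value g to g ⊕ X where X is the current total.
Pile A: target g' = 1⊕0 = 1, but every legal move changes the Grundy value (mex property), so 0 moves.
Pile B: target g' = 1⊕0 = 1, but every legal move changes the Grundy value (mex property), so 0 moves.
Pile C: target g' = 0⊕0 = 0, but every legal move changes the Grundy value (mex property), so 0 moves.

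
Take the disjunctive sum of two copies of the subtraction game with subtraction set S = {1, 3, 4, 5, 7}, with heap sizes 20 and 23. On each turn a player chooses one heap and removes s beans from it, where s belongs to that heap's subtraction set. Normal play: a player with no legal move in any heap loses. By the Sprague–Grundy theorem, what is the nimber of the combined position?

All heaps use S = {1, 3, 4, 5, 7}:
G(0) = 0
G(1) = mex{0} = 1
G(2) = mex{1} = 0
G(3) = mex{0,0} = 1
G(4) = mex{1,1,0} = 2
G(5) = mex{2,0,1,0} = 3
G(6) = mex{3,1,0,1} = 2
G(7) = mex{2,2,1,0,0} = 3
G(8) = mex{3,3,2,1,1} = 0
G(9) = mex{0,2,3,2,0} = 1
G(10) = mex{1,3,2,3,1} = 0
G(11) = mex{0,0,3,2,2} = 1
G(12) = mex{1,1,0,3,3} = 2
G(13) = mex{2,0,1,0,2} = 3
G(14) = mex{3,1,0,1,3} = 2
G(15) = mex{2,2,1,0,0} = 3
G(16) = mex{3,3,2,1,1} = 0
G(17) = mex{0,2,3,2,0} = 1
G(18) = mex{1,3,2,3,1} = 0
G(19) = mex{0,0,3,2,2} = 1
G(20) = mex{1,1,0,3,3} = 2
G(21) = mex{2,0,1,0,2} = 3
G(22) = mex{3,1,0,1,3} = 2
G(23) = mex{2,2,1,0,0} = 3
Heap A: G(20) = 2.
Heap B: G(23) = 3.
Combined Grundy value = 2 ⊕ 3 = 1.

1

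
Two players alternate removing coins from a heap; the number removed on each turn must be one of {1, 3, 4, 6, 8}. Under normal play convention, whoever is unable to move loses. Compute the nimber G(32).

G(0) = 0
G(1) = mex{0} = 1
G(2) = mex{1} = 0
G(3) = mex{0,0} = 1
G(4) = mex{1,1,0} = 2
G(5) = mex{2,0,1} = 3
G(6) = mex{3,1,0,0} = 2
G(7) = mex{2,2,1,1} = 0
G(8) = mex{0,3,2,0,0} = 1
G(9) = mex{1,2,3,1,1} = 0
G(10) = mex{0,0,2,2,0} = 1
G(11) = mex{1,1,0,3,1} = 2
G(12) = mex{2,0,1,2,2} = 3
G(13) = mex{3,1,0,0,3} = 2
G(14) = mex{2,2,1,1,2} = 0
G(15) = mex{0,3,2,0,0} = 1
G(16) = mex{1,2,3,1,1} = 0
G(17) = mex{0,0,2,2,0} = 1
G(18) = mex{1,1,0,3,1} = 2
G(19) = mex{2,0,1,2,2} = 3
G(20) = mex{3,1,0,0,3} = 2
G(21) = mex{2,2,1,1,2} = 0
G(22) = mex{0,3,2,0,0} = 1
G(23) = mex{1,2,3,1,1} = 0
G(24) = mex{0,0,2,2,0} = 1
G(25) = mex{1,1,0,3,1} = 2
G(26) = mex{2,0,1,2,2} = 3
G(27) = mex{3,1,0,0,3} = 2
G(28) = mex{2,2,1,1,2} = 0
G(29) = mex{0,3,2,0,0} = 1
G(30) = mex{1,2,3,1,1} = 0
G(31) = mex{0,0,2,2,0} = 1
G(32) = mex{1,1,0,3,1} = 2

2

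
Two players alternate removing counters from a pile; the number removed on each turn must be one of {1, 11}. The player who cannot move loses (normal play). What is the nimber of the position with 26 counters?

n :  0  1  2  3  4  5  6  7  8  9 10 11 12 13 14 15 16 17 18 19 20 21 22 23 24 25 26
G :  0  1  0  1  0  1  0  1  0  1  0  1  0  1  0  1  0  1  0  1  0  1  0  1  0  1  0

0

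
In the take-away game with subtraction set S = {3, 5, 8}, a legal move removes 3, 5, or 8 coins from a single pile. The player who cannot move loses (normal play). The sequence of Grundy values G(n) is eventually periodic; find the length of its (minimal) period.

11

G(0) = 0
G(1) = mex{} = 0
G(2) = mex{} = 0
G(3) = mex{0} = 1
G(4) = mex{0} = 1
G(5) = mex{0,0} = 1
G(6) = mex{1,0} = 2
G(7) = mex{1,0} = 2
G(8) = mex{1,1,0} = 2
G(9) = mex{2,1,0} = 3
G(10) = mex{2,1,0} = 3
G(11) = mex{2,2,1} = 0
G(12) = mex{3,2,1} = 0
G(13) = mex{3,2,1} = 0
G(14) = mex{0,3,2} = 1
G(15) = mex{0,3,2} = 1
G(16) = mex{0,0,2} = 1
G(17) = mex{1,0,3} = 2
G(18) = mex{1,0,3} = 2
G(19) = mex{1,1,0} = 2
G(20) = mex{2,1,0} = 3
G(21) = mex{2,1,0} = 3
G(22) = mex{2,2,1} = 0
G(23) = mex{3,2,1} = 0
G(n+11) = G(n) holds for n = 0,…,7 (a full window of length max(S) = 8), so the sequence is purely periodic with period 11.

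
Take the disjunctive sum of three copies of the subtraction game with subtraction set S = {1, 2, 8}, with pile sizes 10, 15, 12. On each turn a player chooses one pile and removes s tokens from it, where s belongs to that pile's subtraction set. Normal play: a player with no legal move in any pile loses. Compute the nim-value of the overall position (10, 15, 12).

1

All piles use S = {1, 2, 8}:
n :  0  1  2  3  4  5  6  7  8  9 10 11 12 13 14 15
G :  0  1  2  0  1  2  0  1  2  0  1  2  0  1  2  0
Pile A: G(10) = 1.
Pile B: G(15) = 0.
Pile C: G(12) = 0.
Combined Grundy value = 1 ⊕ 0 ⊕ 0 = 1.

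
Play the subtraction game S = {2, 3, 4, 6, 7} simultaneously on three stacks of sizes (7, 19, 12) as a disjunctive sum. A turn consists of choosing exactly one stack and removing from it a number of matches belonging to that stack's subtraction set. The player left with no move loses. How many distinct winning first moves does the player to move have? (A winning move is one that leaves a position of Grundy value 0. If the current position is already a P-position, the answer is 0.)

All stacks use S = {2, 3, 4, 6, 7}:
n :  0  1  2  3  4  5  6  7  8  9 10 11 12 13 14 15 16 17 18 19
G :  0  0  1  1  2  2  3  3  4  0  0  1  1  2  2  3  3  4  0  0
Stack A: G(7) = 3.
Stack B: G(19) = 0.
Stack C: G(12) = 1.
Combined Grundy value = 3 ⊕ 0 ⊕ 1 = 2.
A winning move leaves total XOR = 0, i.e. changes one component's Grundy value g to g ⊕ X where X is the current total.
Stack A: need g' = 3⊕2 = 1. Options: 7−2→G=2, 7−3→G=2, 7−4→G=1, 7−6→G=0, 7−7→G=0. Hits: 1.
Stack B: need g' = 0⊕2 = 2. Options: 19−2→G=4, 19−3→G=3, 19−4→G=3, 19−6→G=2, 19−7→G=1. Hits: 1.
Stack C: need g' = 1⊕2 = 3. Options: 12−2→G=0, 12−3→G=0, 12−4→G=4, 12−6→G=3, 12−7→G=2. Hits: 1.

3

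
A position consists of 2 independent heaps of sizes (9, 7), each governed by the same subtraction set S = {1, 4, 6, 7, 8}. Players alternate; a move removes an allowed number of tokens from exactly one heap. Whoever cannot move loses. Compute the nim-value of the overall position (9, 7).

All heaps use S = {1, 4, 6, 7, 8}:
n : 0 1 2 3 4 5 6 7 8 9
G : 0 1 0 1 2 0 1 2 3 2
Heap A: G(9) = 2.
Heap B: G(7) = 2.
Combined Grundy value = 2 ⊕ 2 = 0.

0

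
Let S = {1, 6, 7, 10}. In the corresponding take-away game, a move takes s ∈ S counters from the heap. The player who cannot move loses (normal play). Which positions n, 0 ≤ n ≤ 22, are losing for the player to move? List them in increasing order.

G(0) = 0
G(1) = mex{0} = 1
G(2) = mex{1} = 0
G(3) = mex{0} = 1
G(4) = mex{1} = 0
G(5) = mex{0} = 1
G(6) = mex{1,0} = 2
G(7) = mex{2,1,0} = 3
G(8) = mex{3,0,1} = 2
G(9) = mex{2,1,0} = 3
G(10) = mex{3,0,1,0} = 2
G(11) = mex{2,1,0,1} = 3
G(12) = mex{3,2,1,0} = 4
G(13) = mex{4,3,2,1} = 0
G(14) = mex{0,2,3,0} = 1
G(15) = mex{1,3,2,1} = 0
G(16) = mex{0,2,3,2} = 1
G(17) = mex{1,3,2,3} = 0
G(18) = mex{0,4,3,2} = 1
G(19) = mex{1,0,4,3} = 2
G(20) = mex{2,1,0,2} = 3
G(21) = mex{3,0,1,3} = 2
G(22) = mex{2,1,0,4} = 3
P-positions are exactly the n with G(n) = 0.

0, 2, 4, 13, 15, 17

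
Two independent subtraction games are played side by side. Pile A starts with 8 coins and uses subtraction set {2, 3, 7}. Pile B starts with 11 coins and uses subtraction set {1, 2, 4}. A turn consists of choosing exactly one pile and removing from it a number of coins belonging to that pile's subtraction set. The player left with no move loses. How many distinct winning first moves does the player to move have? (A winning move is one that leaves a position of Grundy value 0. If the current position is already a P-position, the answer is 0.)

2

Pile A, S = {2, 3, 7}:
n : 0 1 2 3 4 5 6 7 8
G : 0 0 1 1 2 0 0 1 1
G_A(8) = 1.
Pile B, S = {1, 2, 4}:
G(0) = 0
G(1) = mex{0} = 1
G(2) = mex{1,0} = 2
G(3) = mex{2,1} = 0
G(4) = mex{0,2,0} = 1
G(5) = mex{1,0,1} = 2
G(6) = mex{2,1,2} = 0
G(7) = mex{0,2,0} = 1
G(8) = mex{1,0,1} = 2
G(9) = mex{2,1,2} = 0
G(10) = mex{0,2,0} = 1
G(11) = mex{1,0,1} = 2
G_B(11) = 2.
Combined Grundy value = 1 ⊕ 2 = 3.
A winning move leaves total XOR = 0, i.e. changes one component's Grundy value g to g ⊕ X where X is the current total.
Pile A: need g' = 1⊕3 = 2. Options: 8−2→G=0, 8−3→G=0, 8−7→G=0. Hits: 0.
Pile B: need g' = 2⊕3 = 1. Options: 11−1→G=1, 11−2→G=0, 11−4→G=1. Hits: 2.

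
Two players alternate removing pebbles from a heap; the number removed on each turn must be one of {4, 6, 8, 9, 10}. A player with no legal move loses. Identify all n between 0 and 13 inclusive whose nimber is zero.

0, 1, 2, 3

G(0) = 0
G(1) = mex{} = 0
G(2) = mex{} = 0
G(3) = mex{} = 0
G(4) = mex{0} = 1
G(5) = mex{0} = 1
G(6) = mex{0,0} = 1
G(7) = mex{0,0} = 1
G(8) = mex{1,0,0} = 2
G(9) = mex{1,0,0,0} = 2
G(10) = mex{1,1,0,0,0} = 2
G(11) = mex{1,1,0,0,0} = 2
G(12) = mex{2,1,1,0,0} = 3
G(13) = mex{2,1,1,1,0} = 3
P-positions are exactly the n with G(n) = 0.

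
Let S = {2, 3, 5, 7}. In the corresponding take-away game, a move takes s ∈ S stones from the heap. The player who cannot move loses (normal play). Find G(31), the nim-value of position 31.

2

n :  0  1  2  3  4  5  6  7  8  9 10 11 12 13 14 15 16 17 18 19 20 21 22 23 24 25 26 27 28 29 30 31
G :  0  0  1  1  2  2  3  3  4  0  0  1  1  2  2  3  3  4  0  0  1  1  2  2  3  3  4  0  0  1  1  2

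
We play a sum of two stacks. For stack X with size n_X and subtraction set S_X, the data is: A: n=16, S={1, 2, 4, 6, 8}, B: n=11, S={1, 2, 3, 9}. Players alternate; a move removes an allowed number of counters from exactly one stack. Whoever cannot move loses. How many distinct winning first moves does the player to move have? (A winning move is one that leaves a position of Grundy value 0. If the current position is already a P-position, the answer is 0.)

0

Stack A, S = {1, 2, 4, 6, 8}:
n :  0  1  2  3  4  5  6  7  8  9 10 11 12 13 14 15 16
G :  0  1  2  0  1  2  3  4  5  3  0  1  2  0  1  2  3
G_A(16) = 3.
Stack B, S = {1, 2, 3, 9}:
G(0) = 0
G(1) = mex{0} = 1
G(2) = mex{1,0} = 2
G(3) = mex{2,1,0} = 3
G(4) = mex{3,2,1} = 0
G(5) = mex{0,3,2} = 1
G(6) = mex{1,0,3} = 2
G(7) = mex{2,1,0} = 3
G(8) = mex{3,2,1} = 0
G(9) = mex{0,3,2,0} = 1
G(10) = mex{1,0,3,1} = 2
G(11) = mex{2,1,0,2} = 3
G_B(11) = 3.
Combined Grundy value = 3 ⊕ 3 = 0.
A winning move leaves total XOR = 0, i.e. changes one component's Grundy value g to g ⊕ X where X is the current total.
Stack A: target g' = 3⊕0 = 3, but every legal move changes the Grundy value (mex property), so 0 moves.
Stack B: target g' = 3⊕0 = 3, but every legal move changes the Grundy value (mex property), so 0 moves.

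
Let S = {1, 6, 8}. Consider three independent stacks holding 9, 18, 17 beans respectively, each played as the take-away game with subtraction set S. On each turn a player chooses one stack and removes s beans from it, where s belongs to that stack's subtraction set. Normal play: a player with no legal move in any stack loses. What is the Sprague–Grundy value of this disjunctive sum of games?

All stacks use S = {1, 6, 8}:
n :  0  1  2  3  4  5  6  7  8  9 10 11 12 13 14 15 16 17 18
G :  0  1  0  1  0  1  2  0  1  0  1  0  1  2  0  1  0  1  0
Stack A: G(9) = 0.
Stack B: G(18) = 0.
Stack C: G(17) = 1.
Combined Grundy value = 0 ⊕ 0 ⊕ 1 = 1.

1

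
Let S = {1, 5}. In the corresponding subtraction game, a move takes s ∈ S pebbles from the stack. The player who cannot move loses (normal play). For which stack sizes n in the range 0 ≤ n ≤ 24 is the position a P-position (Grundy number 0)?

0, 2, 4, 6, 8, 10, 12, 14, 16, 18, 20, 22, 24

G(0) = 0
G(1) = mex{0} = 1
G(2) = mex{1} = 0
G(3) = mex{0} = 1
G(4) = mex{1} = 0
G(5) = mex{0,0} = 1
G(6) = mex{1,1} = 0
G(7) = mex{0,0} = 1
G(8) = mex{1,1} = 0
G(9) = mex{0,0} = 1
G(10) = mex{1,1} = 0
G(11) = mex{0,0} = 1
G(12) = mex{1,1} = 0
G(13) = mex{0,0} = 1
G(14) = mex{1,1} = 0
G(15) = mex{0,0} = 1
G(16) = mex{1,1} = 0
G(17) = mex{0,0} = 1
G(18) = mex{1,1} = 0
G(19) = mex{0,0} = 1
G(20) = mex{1,1} = 0
G(21) = mex{0,0} = 1
G(22) = mex{1,1} = 0
G(23) = mex{0,0} = 1
G(24) = mex{1,1} = 0
P-positions are exactly the n with G(n) = 0.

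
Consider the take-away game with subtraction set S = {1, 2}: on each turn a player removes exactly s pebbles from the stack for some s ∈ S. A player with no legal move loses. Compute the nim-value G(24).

0

n :  0  1  2  3  4  5  6  7  8  9 10 11 12 13 14 15 16 17 18 19 20 21 22 23 24
G :  0  1  2  0  1  2  0  1  2  0  1  2  0  1  2  0  1  2  0  1  2  0  1  2  0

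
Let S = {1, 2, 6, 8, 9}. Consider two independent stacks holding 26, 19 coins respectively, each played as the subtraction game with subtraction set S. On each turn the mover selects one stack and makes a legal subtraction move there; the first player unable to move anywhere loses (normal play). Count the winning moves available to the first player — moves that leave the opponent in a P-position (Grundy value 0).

All stacks use S = {1, 2, 6, 8, 9}:
G(0) = 0
G(1) = mex{0} = 1
G(2) = mex{1,0} = 2
G(3) = mex{2,1} = 0
G(4) = mex{0,2} = 1
G(5) = mex{1,0} = 2
G(6) = mex{2,1,0} = 3
G(7) = mex{3,2,1} = 0
G(8) = mex{0,3,2,0} = 1
G(9) = mex{1,0,0,1,0} = 2
G(10) = mex{2,1,1,2,1} = 0
G(11) = mex{0,2,2,0,2} = 1
G(12) = mex{1,0,3,1,0} = 2
G(13) = mex{2,1,0,2,1} = 3
G(14) = mex{3,2,1,3,2} = 0
G(15) = mex{0,3,2,0,3} = 1
G(16) = mex{1,0,0,1,0} = 2
G(17) = mex{2,1,1,2,1} = 0
G(18) = mex{0,2,2,0,2} = 1
G(19) = mex{1,0,3,1,0} = 2
G(20) = mex{2,1,0,2,1} = 3
G(21) = mex{3,2,1,3,2} = 0
G(22) = mex{0,3,2,0,3} = 1
G(23) = mex{1,0,0,1,0} = 2
G(24) = mex{2,1,1,2,1} = 0
G(25) = mex{0,2,2,0,2} = 1
G(26) = mex{1,0,3,1,0} = 2
Stack A: G(26) = 2.
Stack B: G(19) = 2.
Combined Grundy value = 2 ⊕ 2 = 0.
A winning move leaves total XOR = 0, i.e. changes one component's Grundy value g to g ⊕ X where X is the current total.
Stack A: target g' = 2⊕0 = 2, but every legal move changes the Grundy value (mex property), so 0 moves.
Stack B: target g' = 2⊕0 = 2, but every legal move changes the Grundy value (mex property), so 0 moves.

0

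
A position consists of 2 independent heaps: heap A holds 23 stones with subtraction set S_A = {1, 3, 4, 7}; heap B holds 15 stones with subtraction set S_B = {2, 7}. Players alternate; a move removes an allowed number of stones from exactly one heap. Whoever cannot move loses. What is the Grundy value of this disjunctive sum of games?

Heap A, S = {1, 3, 4, 7}:
G(0) = 0
G(1) = mex{0} = 1
G(2) = mex{1} = 0
G(3) = mex{0,0} = 1
G(4) = mex{1,1,0} = 2
G(5) = mex{2,0,1} = 3
G(6) = mex{3,1,0} = 2
G(7) = mex{2,2,1,0} = 3
G(8) = mex{3,3,2,1} = 0
G(9) = mex{0,2,3,0} = 1
G(10) = mex{1,3,2,1} = 0
G(11) = mex{0,0,3,2} = 1
G(12) = mex{1,1,0,3} = 2
G(13) = mex{2,0,1,2} = 3
G(14) = mex{3,1,0,3} = 2
G(15) = mex{2,2,1,0} = 3
G(16) = mex{3,3,2,1} = 0
G(17) = mex{0,2,3,0} = 1
G(18) = mex{1,3,2,1} = 0
G(19) = mex{0,0,3,2} = 1
G(20) = mex{1,1,0,3} = 2
G(21) = mex{2,0,1,2} = 3
G(22) = mex{3,1,0,3} = 2
G(23) = mex{2,2,1,0} = 3
G_A(23) = 3.
Heap B, S = {2, 7}:
n :  0  1  2  3  4  5  6  7  8  9 10 11 12 13 14 15
G :  0  0  1  1  0  0  1  1  2  0  0  1  1  0  0  1
G_B(15) = 1.
Combined Grundy value = 3 ⊕ 1 = 2.

2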